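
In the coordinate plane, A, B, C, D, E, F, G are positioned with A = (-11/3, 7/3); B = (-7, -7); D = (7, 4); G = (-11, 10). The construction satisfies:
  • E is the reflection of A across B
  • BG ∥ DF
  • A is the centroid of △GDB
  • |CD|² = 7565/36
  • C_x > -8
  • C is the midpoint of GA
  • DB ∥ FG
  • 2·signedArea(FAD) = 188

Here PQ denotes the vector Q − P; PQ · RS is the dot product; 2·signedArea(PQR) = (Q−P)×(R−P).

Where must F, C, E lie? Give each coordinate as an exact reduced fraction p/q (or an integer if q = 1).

C = (-22/3, 37/6)
E = (-31/3, -49/3)
F = (3, 21)

1. F_x = 3  [DB ∥ FG ∩ BG ∥ DF]
2. F_y = 21  [DB ∥ FG ∩ BG ∥ DF]
   → F = (3, 21)
3. C_x = -22/3  [C is the midpoint of GA]
4. C_y = 37/6  [C is the midpoint of GA]
   → C = (-22/3, 37/6)
5. E_x = -31/3  [E is the reflection of A across B]
6. E_y = -49/3  [E is the reflection of A across B]
   → E = (-31/3, -49/3)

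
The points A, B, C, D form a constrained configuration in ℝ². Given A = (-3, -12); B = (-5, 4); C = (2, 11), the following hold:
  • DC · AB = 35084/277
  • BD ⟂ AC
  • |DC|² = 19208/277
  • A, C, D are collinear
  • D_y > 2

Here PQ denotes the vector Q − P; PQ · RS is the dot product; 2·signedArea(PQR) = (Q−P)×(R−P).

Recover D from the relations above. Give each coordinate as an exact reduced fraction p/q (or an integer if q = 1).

D = (64/277, 793/277)

1. D_x = 64/277  [A, C, D are collinear ∩ BD ⟂ AC]
2. D_y = 793/277  [A, C, D are collinear ∩ BD ⟂ AC]
   → D = (64/277, 793/277)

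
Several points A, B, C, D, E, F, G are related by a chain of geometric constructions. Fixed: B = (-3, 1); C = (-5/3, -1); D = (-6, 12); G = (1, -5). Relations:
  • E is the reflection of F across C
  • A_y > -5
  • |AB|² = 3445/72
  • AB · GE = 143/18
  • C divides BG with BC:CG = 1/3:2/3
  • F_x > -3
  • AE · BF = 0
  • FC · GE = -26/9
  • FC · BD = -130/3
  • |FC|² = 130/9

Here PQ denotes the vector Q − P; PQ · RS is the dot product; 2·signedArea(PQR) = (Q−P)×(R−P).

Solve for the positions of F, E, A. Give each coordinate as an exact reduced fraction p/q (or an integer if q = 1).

1. F_x = -8/3  [line 3·x + -11·y + 112/3 = 0 ∩ |FC|² = 130/9]
2. F_y = 8/3  [line 3·x + -11·y + 112/3 = 0 ∩ |FC|² = 130/9]
   → F = (-8/3, 8/3)
3. E_x = -2/3  [E is the reflection of F across C]
4. E_y = -14/3  [E is the reflection of F across C]
   → E = (-2/3, -14/3)
5. A_x = 7/12  [AE · BF = 0 ∩ AB · GE = 143/18]
6. A_y = -59/12  [AE · BF = 0 ∩ AB · GE = 143/18]
   → A = (7/12, -59/12)

A = (7/12, -59/12)
E = (-2/3, -14/3)
F = (-8/3, 8/3)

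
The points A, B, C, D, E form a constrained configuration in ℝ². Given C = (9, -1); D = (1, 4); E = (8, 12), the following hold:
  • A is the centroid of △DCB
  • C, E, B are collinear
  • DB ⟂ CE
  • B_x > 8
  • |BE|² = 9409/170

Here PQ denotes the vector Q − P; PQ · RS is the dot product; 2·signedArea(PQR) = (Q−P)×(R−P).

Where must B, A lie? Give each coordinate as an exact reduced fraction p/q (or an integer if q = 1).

1. B_x = 1457/170  [C, E, B are collinear ∩ DB ⟂ CE]
2. B_y = 779/170  [C, E, B are collinear ∩ DB ⟂ CE]
   → B = (1457/170, 779/170)
3. A_x = 3157/510  [A is the centroid of △DCB]
4. A_y = 1289/510  [A is the centroid of △DCB]
   → A = (3157/510, 1289/510)

A = (3157/510, 1289/510)
B = (1457/170, 779/170)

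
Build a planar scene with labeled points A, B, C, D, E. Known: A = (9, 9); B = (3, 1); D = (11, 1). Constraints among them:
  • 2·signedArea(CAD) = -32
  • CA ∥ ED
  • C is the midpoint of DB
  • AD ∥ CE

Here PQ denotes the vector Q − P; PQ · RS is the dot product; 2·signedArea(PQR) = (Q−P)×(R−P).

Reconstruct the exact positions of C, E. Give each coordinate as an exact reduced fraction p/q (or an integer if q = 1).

C = (7, 1)
E = (9, -7)

1. C_x = 7  [C is the midpoint of DB]
2. C_y = 1  [C is the midpoint of DB]
   → C = (7, 1)
3. E_x = 9  [CA ∥ ED ∩ AD ∥ CE]
4. E_y = -7  [CA ∥ ED ∩ AD ∥ CE]
   → E = (9, -7)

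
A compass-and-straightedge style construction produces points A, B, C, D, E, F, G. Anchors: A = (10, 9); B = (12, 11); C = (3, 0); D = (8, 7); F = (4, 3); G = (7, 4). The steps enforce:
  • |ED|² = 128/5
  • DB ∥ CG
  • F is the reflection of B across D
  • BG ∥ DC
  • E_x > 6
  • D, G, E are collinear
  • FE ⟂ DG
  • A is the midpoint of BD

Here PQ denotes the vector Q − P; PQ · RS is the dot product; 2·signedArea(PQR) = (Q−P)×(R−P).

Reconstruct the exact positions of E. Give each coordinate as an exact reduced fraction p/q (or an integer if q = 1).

1. E_x = 32/5  [D, G, E are collinear ∩ FE ⟂ DG]
2. E_y = 11/5  [D, G, E are collinear ∩ FE ⟂ DG]
   → E = (32/5, 11/5)

E = (32/5, 11/5)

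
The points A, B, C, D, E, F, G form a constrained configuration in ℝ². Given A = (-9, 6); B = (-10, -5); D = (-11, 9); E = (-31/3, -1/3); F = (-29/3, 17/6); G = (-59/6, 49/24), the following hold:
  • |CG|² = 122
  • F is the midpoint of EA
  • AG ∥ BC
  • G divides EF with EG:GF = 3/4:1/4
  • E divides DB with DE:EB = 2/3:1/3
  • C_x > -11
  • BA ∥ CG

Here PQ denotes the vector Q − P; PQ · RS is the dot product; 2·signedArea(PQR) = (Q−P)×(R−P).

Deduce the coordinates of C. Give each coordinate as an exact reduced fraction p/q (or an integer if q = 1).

C = (-65/6, -215/24)

1. C_x = -65/6  [BA ∥ CG ∩ AG ∥ BC]
2. C_y = -215/24  [BA ∥ CG ∩ AG ∥ BC]
   → C = (-65/6, -215/24)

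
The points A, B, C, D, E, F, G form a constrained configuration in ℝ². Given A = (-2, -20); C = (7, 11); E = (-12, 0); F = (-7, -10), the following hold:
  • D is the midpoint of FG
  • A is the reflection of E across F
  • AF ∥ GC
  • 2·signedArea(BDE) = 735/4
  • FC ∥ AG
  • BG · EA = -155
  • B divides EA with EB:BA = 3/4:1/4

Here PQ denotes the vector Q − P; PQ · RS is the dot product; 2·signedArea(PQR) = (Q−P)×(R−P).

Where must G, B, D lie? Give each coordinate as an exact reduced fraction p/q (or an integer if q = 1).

B = (-9/2, -15)
D = (5/2, -9/2)
G = (12, 1)

1. G_x = 12  [AF ∥ GC ∩ FC ∥ AG]
2. G_y = 1  [AF ∥ GC ∩ FC ∥ AG]
   → G = (12, 1)
3. B_x = -9/2  [B divides EA with EB:BA = 3/4:1/4]
4. B_y = -15  [B divides EA with EB:BA = 3/4:1/4]
   → B = (-9/2, -15)
5. D_x = 5/2  [D is the midpoint of FG]
6. D_y = -9/2  [D is the midpoint of FG]
   → D = (5/2, -9/2)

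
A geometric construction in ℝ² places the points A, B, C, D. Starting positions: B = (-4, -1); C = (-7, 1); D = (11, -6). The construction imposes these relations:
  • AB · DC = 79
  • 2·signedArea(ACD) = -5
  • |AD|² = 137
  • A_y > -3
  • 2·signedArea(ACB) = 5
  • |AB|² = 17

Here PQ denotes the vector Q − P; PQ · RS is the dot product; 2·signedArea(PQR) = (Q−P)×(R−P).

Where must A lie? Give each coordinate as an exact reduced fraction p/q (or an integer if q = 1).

1. A_x = 0  [2·signedArea(ACD) = -5 ∩ AB · DC = 79]
2. A_y = -2  [2·signedArea(ACD) = -5 ∩ AB · DC = 79]
   → A = (0, -2)

A = (0, -2)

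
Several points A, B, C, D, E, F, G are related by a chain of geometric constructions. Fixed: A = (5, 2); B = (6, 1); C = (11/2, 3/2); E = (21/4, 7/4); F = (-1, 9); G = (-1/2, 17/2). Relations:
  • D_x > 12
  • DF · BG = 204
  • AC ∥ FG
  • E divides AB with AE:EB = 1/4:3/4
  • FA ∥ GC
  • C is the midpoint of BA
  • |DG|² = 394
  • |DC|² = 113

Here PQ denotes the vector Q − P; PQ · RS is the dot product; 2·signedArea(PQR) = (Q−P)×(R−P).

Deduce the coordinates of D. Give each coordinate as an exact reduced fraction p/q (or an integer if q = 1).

D = (25/2, -13/2)

1. D_x = 25/2  [line 13/2·x + -15/2·y + -130 = 0 ∩ |DG|² = 394]
2. D_y = -13/2  [line 13/2·x + -15/2·y + -130 = 0 ∩ |DG|² = 394]
   → D = (25/2, -13/2)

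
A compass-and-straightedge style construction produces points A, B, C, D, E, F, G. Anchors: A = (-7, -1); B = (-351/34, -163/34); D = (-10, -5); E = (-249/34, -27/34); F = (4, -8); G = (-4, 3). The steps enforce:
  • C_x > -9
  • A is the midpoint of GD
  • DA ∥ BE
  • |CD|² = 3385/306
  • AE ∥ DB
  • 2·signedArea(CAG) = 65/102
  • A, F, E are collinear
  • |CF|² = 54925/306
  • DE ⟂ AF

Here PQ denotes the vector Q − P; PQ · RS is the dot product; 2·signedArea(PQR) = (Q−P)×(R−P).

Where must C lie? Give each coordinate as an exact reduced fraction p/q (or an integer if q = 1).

C = (-827/102, -77/34)

1. C_x = -827/102  [line -4·x + 3·y + -2615/102 = 0 ∩ |CD|² = 3385/306]
2. C_y = -77/34  [line -4·x + 3·y + -2615/102 = 0 ∩ |CD|² = 3385/306]
   → C = (-827/102, -77/34)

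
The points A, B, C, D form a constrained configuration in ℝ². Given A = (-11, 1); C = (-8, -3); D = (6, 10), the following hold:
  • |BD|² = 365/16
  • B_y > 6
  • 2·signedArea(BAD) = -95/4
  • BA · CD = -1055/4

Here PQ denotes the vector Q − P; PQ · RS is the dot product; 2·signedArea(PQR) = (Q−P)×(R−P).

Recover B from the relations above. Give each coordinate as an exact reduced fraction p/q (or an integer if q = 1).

1. B_x = 5/2  [2·signedArea(BAD) = -95/4 ∩ BA · CD = -1055/4]
2. B_y = 27/4  [2·signedArea(BAD) = -95/4 ∩ BA · CD = -1055/4]
   → B = (5/2, 27/4)

B = (5/2, 27/4)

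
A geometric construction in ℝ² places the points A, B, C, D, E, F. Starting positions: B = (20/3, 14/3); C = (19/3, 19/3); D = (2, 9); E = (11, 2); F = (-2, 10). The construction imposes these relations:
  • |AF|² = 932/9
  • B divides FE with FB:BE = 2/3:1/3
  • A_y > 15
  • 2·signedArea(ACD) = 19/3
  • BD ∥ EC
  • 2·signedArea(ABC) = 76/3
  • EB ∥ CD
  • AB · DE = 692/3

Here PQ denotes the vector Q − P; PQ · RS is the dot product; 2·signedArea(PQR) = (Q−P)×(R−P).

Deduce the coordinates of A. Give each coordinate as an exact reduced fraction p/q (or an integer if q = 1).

A = (-32/3, 46/3)

1. A_x = -32/3  [2·signedArea(ABC) = 76/3 ∩ 2·signedArea(ACD) = 19/3]
2. A_y = 46/3  [2·signedArea(ABC) = 76/3 ∩ 2·signedArea(ACD) = 19/3]
   → A = (-32/3, 46/3)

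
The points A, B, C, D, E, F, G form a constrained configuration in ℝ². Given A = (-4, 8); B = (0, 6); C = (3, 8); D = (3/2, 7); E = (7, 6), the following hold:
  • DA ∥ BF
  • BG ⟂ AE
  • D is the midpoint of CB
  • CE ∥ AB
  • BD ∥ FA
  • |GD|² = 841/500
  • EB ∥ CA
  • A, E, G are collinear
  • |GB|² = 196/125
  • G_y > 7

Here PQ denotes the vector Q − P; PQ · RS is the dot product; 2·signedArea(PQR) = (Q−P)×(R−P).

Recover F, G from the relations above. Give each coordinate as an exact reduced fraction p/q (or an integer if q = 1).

F = (-11/2, 7)
G = (28/125, 904/125)

1. F_x = -11/2  [BD ∥ FA ∩ DA ∥ BF]
2. F_y = 7  [BD ∥ FA ∩ DA ∥ BF]
   → F = (-11/2, 7)
3. G_x = 28/125  [A, E, G are collinear ∩ BG ⟂ AE]
4. G_y = 904/125  [A, E, G are collinear ∩ BG ⟂ AE]
   → G = (28/125, 904/125)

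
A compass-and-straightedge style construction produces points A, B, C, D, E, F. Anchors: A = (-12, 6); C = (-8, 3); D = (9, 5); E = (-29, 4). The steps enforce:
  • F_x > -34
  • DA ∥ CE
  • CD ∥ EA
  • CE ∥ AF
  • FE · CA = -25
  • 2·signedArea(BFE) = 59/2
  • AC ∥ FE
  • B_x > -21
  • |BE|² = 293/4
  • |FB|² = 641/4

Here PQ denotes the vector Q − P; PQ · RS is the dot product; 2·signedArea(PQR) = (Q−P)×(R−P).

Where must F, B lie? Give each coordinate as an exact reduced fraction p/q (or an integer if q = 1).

B = (-41/2, 5)
F = (-33, 7)

1. F_x = -33  [AC ∥ FE ∩ CE ∥ AF]
2. F_y = 7  [AC ∥ FE ∩ CE ∥ AF]
   → F = (-33, 7)
3. B_x = -41/2  [line 3·x + 4·y + 83/2 = 0 ∩ |BE|² = 293/4]
4. B_y = 5  [line 3·x + 4·y + 83/2 = 0 ∩ |BE|² = 293/4]
   → B = (-41/2, 5)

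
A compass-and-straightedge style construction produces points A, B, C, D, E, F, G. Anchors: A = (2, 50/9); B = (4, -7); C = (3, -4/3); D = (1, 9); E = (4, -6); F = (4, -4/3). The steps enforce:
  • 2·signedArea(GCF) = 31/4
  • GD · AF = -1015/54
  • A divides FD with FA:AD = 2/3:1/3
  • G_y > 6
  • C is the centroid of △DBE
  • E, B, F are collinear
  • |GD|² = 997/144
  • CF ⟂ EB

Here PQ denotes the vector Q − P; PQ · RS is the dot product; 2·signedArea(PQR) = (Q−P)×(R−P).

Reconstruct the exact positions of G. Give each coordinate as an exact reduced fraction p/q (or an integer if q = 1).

1. G_x = 3/2  [GD · AF = -1015/54 ∩ 2·signedArea(GCF) = 31/4]
2. G_y = 77/12  [GD · AF = -1015/54 ∩ 2·signedArea(GCF) = 31/4]
   → G = (3/2, 77/12)

G = (3/2, 77/12)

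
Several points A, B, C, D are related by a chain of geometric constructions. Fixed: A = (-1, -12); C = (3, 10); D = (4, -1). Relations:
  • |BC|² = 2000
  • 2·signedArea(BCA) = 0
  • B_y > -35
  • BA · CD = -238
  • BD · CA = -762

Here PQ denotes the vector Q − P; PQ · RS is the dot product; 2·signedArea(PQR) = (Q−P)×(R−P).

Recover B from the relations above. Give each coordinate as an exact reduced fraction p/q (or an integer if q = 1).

B = (-5, -34)

1. B_x = -5  [2·signedArea(BCA) = 0 ∩ BA · CD = -238]
2. B_y = -34  [2·signedArea(BCA) = 0 ∩ BA · CD = -238]
   → B = (-5, -34)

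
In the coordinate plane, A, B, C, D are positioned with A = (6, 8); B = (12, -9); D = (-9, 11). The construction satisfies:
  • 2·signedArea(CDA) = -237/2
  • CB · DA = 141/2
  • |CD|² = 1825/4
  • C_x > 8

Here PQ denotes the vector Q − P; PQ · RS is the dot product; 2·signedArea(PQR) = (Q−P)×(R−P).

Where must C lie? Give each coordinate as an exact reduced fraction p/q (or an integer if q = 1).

1. C_x = 9  [CB · DA = 141/2 ∩ 2·signedArea(CDA) = -237/2]
2. C_y = -1/2  [CB · DA = 141/2 ∩ 2·signedArea(CDA) = -237/2]
   → C = (9, -1/2)

C = (9, -1/2)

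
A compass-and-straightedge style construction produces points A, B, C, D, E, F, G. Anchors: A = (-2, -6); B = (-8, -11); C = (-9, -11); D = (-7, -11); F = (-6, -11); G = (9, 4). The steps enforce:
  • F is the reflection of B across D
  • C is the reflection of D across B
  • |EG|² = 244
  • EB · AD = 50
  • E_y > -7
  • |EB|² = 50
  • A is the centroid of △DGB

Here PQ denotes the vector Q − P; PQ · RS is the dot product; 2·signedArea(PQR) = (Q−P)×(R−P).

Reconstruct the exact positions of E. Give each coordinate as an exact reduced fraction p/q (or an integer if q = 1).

1. E_x = -3  [line 5·x + 5·y + 45 = 0 ∩ |EG|² = 244]
2. E_y = -6  [line 5·x + 5·y + 45 = 0 ∩ |EG|² = 244]
   → E = (-3, -6)

E = (-3, -6)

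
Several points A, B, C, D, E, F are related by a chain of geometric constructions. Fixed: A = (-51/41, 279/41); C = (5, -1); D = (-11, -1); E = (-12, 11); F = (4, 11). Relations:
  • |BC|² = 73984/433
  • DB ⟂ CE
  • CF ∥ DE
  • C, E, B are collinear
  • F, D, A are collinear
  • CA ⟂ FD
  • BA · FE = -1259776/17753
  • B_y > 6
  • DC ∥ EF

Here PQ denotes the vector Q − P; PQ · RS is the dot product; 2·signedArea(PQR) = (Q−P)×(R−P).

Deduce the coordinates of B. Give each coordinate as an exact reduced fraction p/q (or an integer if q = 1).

1. B_x = -2459/433  [C, E, B are collinear ∩ DB ⟂ CE]
2. B_y = 2831/433  [C, E, B are collinear ∩ DB ⟂ CE]
   → B = (-2459/433, 2831/433)

B = (-2459/433, 2831/433)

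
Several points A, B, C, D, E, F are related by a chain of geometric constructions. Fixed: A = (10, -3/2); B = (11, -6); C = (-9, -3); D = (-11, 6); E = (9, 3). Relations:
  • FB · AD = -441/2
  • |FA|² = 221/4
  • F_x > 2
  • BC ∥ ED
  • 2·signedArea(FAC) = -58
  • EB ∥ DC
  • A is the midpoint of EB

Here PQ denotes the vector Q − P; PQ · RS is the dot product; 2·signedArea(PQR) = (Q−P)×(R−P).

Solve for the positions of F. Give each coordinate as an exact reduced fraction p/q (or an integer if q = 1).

1. F_x = 3  [2·signedArea(FAC) = -58 ∩ FB · AD = -441/2]
2. F_y = 1  [2·signedArea(FAC) = -58 ∩ FB · AD = -441/2]
   → F = (3, 1)

F = (3, 1)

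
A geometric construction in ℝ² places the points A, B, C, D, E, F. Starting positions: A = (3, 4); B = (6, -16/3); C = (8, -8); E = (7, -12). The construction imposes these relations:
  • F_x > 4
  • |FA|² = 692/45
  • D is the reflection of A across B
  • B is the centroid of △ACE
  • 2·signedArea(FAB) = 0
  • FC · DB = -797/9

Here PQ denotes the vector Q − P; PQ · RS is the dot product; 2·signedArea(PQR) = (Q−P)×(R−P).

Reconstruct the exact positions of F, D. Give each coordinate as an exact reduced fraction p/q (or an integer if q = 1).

D = (9, -44/3)
F = (21/5, 4/15)

1. F_x = 21/5  [line 28/3·x + 3·y + -40 = 0 ∩ |FA|² = 692/45]
2. F_y = 4/15  [line 28/3·x + 3·y + -40 = 0 ∩ |FA|² = 692/45]
   → F = (21/5, 4/15)
3. D_x = 9  [D is the reflection of A across B]
4. D_y = -44/3  [D is the reflection of A across B]
   → D = (9, -44/3)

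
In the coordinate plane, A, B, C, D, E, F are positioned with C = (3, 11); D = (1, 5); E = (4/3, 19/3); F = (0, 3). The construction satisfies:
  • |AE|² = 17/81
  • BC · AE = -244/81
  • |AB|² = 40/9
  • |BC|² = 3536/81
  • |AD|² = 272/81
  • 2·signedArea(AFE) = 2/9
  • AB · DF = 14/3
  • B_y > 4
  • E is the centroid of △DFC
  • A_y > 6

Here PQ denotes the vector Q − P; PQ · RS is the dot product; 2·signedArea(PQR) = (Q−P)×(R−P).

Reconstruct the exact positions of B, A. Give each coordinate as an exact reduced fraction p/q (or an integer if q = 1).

1. A_x = 13/9  [line -10/3·x + 4/3·y + -38/9 = 0 ∩ |AE|² = 17/81]
2. A_y = 61/9  [line -10/3·x + 4/3·y + -38/9 = 0 ∩ |AE|² = 17/81]
   → A = (13/9, 61/9)
3. B_x = 7/9  [BC · AE = -244/81 ∩ AB · DF = 14/3]
4. B_y = 43/9  [BC · AE = -244/81 ∩ AB · DF = 14/3]
   → B = (7/9, 43/9)

A = (13/9, 61/9)
B = (7/9, 43/9)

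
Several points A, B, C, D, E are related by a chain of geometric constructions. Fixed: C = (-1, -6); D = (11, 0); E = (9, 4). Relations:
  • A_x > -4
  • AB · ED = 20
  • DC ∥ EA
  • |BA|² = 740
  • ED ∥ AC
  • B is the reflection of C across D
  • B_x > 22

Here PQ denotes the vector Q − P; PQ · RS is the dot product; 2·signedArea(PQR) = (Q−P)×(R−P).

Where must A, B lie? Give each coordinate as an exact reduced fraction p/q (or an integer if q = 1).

A = (-3, -2)
B = (23, 6)

1. A_x = -3  [ED ∥ AC ∩ DC ∥ EA]
2. A_y = -2  [ED ∥ AC ∩ DC ∥ EA]
   → A = (-3, -2)
3. B_x = 23  [B is the reflection of C across D]
4. B_y = 6  [B is the reflection of C across D]
   → B = (23, 6)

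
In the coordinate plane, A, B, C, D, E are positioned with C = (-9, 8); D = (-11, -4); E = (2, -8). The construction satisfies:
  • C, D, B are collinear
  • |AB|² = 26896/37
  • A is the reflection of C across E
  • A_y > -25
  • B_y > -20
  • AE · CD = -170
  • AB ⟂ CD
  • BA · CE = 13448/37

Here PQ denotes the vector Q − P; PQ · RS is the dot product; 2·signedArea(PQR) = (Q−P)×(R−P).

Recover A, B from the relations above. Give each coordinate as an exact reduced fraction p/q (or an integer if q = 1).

A = (13, -24)
B = (-503/37, -724/37)

1. A_x = 13  [A is the reflection of C across E]
2. A_y = -24  [A is the reflection of C across E]
   → A = (13, -24)
3. B_x = -503/37  [C, D, B are collinear ∩ AB ⟂ CD]
4. B_y = -724/37  [C, D, B are collinear ∩ AB ⟂ CD]
   → B = (-503/37, -724/37)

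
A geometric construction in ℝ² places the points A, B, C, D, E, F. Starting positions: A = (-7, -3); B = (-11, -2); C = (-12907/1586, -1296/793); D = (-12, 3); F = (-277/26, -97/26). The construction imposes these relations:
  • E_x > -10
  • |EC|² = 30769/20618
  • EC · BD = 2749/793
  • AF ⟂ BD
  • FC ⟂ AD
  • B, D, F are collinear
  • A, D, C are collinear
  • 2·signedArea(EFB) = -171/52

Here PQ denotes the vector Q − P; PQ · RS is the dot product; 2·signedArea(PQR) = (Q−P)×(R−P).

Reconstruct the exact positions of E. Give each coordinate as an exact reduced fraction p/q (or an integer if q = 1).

1. E_x = -9  [EC · BD = 2749/793 ∩ 2·signedArea(EFB) = -171/52]
2. E_y = -5/2  [EC · BD = 2749/793 ∩ 2·signedArea(EFB) = -171/52]
   → E = (-9, -5/2)

E = (-9, -5/2)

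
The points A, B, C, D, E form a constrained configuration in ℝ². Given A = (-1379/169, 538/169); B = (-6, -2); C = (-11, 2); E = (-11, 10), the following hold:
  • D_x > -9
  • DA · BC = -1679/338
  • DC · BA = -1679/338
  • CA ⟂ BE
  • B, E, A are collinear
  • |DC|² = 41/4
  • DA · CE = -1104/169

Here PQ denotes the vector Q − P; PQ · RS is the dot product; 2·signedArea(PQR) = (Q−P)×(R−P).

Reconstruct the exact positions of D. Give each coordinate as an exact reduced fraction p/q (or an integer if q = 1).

D = (-17/2, 4)

1. D_x = -17/2  [DA · BC = -1679/338 ∩ DC · BA = -1679/338]
2. D_y = 4  [DA · BC = -1679/338 ∩ DC · BA = -1679/338]
   → D = (-17/2, 4)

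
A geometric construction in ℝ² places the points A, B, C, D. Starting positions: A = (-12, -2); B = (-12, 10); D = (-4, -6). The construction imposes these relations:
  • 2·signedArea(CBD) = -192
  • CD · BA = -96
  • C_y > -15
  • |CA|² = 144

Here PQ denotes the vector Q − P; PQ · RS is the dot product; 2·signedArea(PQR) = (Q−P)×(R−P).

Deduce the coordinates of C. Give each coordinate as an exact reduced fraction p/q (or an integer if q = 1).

1. C_x = -12  [2·signedArea(CBD) = -192 ∩ CD · BA = -96]
2. C_y = -14  [2·signedArea(CBD) = -192 ∩ CD · BA = -96]
   → C = (-12, -14)

C = (-12, -14)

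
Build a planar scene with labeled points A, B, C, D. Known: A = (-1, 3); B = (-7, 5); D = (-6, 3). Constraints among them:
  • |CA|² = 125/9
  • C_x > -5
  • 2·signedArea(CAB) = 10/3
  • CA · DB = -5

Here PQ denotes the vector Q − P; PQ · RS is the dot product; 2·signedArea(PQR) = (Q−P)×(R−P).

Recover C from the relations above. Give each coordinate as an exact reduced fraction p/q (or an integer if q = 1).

C = (-14/3, 11/3)

1. C_x = -14/3  [2·signedArea(CAB) = 10/3 ∩ CA · DB = -5]
2. C_y = 11/3  [2·signedArea(CAB) = 10/3 ∩ CA · DB = -5]
   → C = (-14/3, 11/3)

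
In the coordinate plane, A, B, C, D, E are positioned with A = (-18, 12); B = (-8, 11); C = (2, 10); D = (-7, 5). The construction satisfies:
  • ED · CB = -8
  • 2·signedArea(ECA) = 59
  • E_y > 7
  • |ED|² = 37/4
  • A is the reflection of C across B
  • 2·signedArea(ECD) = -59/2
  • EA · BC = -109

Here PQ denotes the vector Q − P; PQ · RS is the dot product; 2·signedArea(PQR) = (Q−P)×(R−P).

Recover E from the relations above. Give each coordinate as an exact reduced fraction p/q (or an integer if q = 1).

E = (-15/2, 8)

1. E_x = -15/2  [2·signedArea(ECD) = -59/2 ∩ EA · BC = -109]
2. E_y = 8  [2·signedArea(ECD) = -59/2 ∩ EA · BC = -109]
   → E = (-15/2, 8)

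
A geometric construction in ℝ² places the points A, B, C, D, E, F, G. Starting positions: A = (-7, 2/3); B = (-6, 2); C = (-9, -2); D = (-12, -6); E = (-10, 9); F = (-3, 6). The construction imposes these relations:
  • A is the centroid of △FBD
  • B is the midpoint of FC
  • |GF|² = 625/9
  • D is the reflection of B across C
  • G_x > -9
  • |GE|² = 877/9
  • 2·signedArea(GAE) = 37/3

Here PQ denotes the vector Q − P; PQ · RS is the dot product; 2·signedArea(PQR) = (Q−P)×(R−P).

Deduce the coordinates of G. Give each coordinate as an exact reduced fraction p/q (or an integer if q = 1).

1. G_x = -8  [line -25/3·x + -3·y + -206/3 = 0 ∩ |GF|² = 625/9]
2. G_y = -2/3  [line -25/3·x + -3·y + -206/3 = 0 ∩ |GF|² = 625/9]
   → G = (-8, -2/3)

G = (-8, -2/3)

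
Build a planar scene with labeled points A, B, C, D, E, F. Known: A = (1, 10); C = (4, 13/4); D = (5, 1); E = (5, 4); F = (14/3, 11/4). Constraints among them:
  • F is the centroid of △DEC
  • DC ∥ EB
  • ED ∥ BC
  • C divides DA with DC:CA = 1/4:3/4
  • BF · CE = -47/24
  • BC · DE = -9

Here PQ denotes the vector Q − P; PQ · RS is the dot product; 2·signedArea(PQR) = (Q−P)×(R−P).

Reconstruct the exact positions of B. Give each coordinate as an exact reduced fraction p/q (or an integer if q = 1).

B = (4, 25/4)

1. B_x = 4  [ED ∥ BC ∩ DC ∥ EB]
2. B_y = 25/4  [ED ∥ BC ∩ DC ∥ EB]
   → B = (4, 25/4)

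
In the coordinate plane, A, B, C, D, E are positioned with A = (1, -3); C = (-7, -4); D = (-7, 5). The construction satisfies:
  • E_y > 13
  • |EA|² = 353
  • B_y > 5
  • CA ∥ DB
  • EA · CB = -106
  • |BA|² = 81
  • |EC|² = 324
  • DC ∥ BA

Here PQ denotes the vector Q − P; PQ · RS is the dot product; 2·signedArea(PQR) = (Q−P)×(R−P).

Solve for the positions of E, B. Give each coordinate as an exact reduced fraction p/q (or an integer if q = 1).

B = (1, 6)
E = (-7, 14)

1. B_x = 1  [DC ∥ BA ∩ CA ∥ DB]
2. B_y = 6  [DC ∥ BA ∩ CA ∥ DB]
   → B = (1, 6)
3. E_x = -7  [line -8·x + -10·y + 84 = 0 ∩ |EC|² = 324]
4. E_y = 14  [line -8·x + -10·y + 84 = 0 ∩ |EC|² = 324]
   → E = (-7, 14)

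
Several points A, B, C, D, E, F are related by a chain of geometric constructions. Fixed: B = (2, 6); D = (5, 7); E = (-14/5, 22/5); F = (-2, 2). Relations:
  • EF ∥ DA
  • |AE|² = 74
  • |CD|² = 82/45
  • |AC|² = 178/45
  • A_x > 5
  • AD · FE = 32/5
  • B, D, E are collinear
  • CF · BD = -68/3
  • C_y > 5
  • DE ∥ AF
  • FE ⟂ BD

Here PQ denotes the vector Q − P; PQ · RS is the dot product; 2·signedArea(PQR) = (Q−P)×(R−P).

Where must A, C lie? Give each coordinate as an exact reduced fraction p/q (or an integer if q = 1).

A = (29/5, 23/5)
C = (64/15, 88/15)

1. A_x = 29/5  [DE ∥ AF ∩ EF ∥ DA]
2. A_y = 23/5  [DE ∥ AF ∩ EF ∥ DA]
   → A = (29/5, 23/5)
3. C_x = 64/15  [line -3·x + -1·y + 56/3 = 0 ∩ |AC|² = 178/45]
4. C_y = 88/15  [line -3·x + -1·y + 56/3 = 0 ∩ |AC|² = 178/45]
   → C = (64/15, 88/15)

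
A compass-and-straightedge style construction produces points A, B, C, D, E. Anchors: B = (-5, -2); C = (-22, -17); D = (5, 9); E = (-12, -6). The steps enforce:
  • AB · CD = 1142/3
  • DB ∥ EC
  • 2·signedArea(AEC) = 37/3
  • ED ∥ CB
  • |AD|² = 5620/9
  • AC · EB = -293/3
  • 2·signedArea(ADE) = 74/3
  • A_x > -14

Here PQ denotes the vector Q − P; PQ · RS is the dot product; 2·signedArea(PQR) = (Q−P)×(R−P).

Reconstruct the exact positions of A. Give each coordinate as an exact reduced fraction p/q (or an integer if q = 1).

A = (-13, -25/3)

1. A_x = -13  [2·signedArea(ADE) = 74/3 ∩ 2·signedArea(AEC) = 37/3]
2. A_y = -25/3  [2·signedArea(ADE) = 74/3 ∩ 2·signedArea(AEC) = 37/3]
   → A = (-13, -25/3)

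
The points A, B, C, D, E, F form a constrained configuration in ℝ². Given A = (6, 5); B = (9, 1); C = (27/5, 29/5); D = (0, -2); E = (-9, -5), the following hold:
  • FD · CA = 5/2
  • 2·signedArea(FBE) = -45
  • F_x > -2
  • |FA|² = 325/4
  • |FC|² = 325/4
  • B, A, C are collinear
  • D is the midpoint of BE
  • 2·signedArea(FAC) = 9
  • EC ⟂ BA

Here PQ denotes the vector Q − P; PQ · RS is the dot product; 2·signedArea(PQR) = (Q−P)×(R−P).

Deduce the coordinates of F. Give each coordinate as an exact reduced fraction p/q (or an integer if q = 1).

1. F_x = -3/2  [2·signedArea(FAC) = 9 ∩ FD · CA = 5/2]
2. F_y = 0  [2·signedArea(FAC) = 9 ∩ FD · CA = 5/2]
   → F = (-3/2, 0)

F = (-3/2, 0)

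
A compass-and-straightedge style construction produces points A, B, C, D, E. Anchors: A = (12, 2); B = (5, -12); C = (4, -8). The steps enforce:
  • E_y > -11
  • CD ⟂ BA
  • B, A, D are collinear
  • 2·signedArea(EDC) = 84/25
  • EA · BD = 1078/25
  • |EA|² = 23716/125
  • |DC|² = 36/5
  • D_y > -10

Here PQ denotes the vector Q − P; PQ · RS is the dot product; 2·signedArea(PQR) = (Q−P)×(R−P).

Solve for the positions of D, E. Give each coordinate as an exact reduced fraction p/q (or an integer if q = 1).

1. D_x = 32/5  [B, A, D are collinear ∩ CD ⟂ BA]
2. D_y = -46/5  [B, A, D are collinear ∩ CD ⟂ BA]
   → D = (32/5, -46/5)
3. E_x = 146/25  [line -6/5·x + -12/5·y + -444/25 = 0 ∩ |EA|² = 23716/125]
4. E_y = -258/25  [line -6/5·x + -12/5·y + -444/25 = 0 ∩ |EA|² = 23716/125]
   → E = (146/25, -258/25)

D = (32/5, -46/5)
E = (146/25, -258/25)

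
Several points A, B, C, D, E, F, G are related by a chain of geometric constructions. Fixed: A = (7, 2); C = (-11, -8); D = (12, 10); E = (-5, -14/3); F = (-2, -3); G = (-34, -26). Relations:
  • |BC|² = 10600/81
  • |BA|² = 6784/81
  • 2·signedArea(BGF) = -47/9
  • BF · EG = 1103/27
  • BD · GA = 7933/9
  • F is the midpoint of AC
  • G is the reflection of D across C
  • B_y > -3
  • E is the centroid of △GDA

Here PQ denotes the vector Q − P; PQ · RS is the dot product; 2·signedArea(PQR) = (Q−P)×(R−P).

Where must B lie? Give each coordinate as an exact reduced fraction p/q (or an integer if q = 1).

1. B_x = -1  [BF · EG = 1103/27 ∩ BD · GA = 7933/9]
2. B_y = -22/9  [BF · EG = 1103/27 ∩ BD · GA = 7933/9]
   → B = (-1, -22/9)

B = (-1, -22/9)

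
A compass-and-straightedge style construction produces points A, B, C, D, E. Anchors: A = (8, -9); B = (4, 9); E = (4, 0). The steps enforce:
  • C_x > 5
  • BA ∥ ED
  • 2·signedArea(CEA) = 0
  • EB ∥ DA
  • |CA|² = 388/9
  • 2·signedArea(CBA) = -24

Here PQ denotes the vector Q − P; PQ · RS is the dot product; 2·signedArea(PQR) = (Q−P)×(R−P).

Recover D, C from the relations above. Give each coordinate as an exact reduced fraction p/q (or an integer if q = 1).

C = (16/3, -3)
D = (8, -18)

1. D_x = 8  [EB ∥ DA ∩ BA ∥ ED]
2. D_y = -18  [EB ∥ DA ∩ BA ∥ ED]
   → D = (8, -18)
3. C_x = 16/3  [2·signedArea(CEA) = 0 ∩ 2·signedArea(CBA) = -24]
4. C_y = -3  [2·signedArea(CEA) = 0 ∩ 2·signedArea(CBA) = -24]
   → C = (16/3, -3)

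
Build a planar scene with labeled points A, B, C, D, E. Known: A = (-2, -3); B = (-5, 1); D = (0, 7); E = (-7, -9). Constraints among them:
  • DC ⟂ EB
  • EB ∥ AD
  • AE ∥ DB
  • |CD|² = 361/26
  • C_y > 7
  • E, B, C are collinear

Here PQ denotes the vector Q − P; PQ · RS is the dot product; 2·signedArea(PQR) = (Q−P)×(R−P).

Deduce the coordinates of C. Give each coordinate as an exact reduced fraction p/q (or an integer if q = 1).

1. C_x = -95/26  [E, B, C are collinear ∩ DC ⟂ EB]
2. C_y = 201/26  [E, B, C are collinear ∩ DC ⟂ EB]
   → C = (-95/26, 201/26)

C = (-95/26, 201/26)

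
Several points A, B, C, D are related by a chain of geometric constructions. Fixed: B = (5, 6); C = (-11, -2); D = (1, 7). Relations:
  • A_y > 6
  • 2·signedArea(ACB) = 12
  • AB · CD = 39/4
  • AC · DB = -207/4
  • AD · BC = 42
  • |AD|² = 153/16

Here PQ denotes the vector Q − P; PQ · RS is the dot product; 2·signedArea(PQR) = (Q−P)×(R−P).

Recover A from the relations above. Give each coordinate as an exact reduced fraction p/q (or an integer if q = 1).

1. A_x = 4  [AB · CD = 39/4 ∩ AD · BC = 42]
2. A_y = 25/4  [AB · CD = 39/4 ∩ AD · BC = 42]
   → A = (4, 25/4)

A = (4, 25/4)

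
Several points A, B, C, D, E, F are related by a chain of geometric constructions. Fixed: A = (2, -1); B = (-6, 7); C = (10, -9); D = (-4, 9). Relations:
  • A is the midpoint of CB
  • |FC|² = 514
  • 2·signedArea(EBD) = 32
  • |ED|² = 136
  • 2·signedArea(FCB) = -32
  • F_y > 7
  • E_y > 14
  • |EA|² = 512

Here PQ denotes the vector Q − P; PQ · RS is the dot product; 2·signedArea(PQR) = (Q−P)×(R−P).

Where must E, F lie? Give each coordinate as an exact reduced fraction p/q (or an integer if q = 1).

1. E_x = -14  [line -2·x + 2·y + -58 = 0 ∩ |EA|² = 512]
2. E_y = 15  [line -2·x + 2·y + -58 = 0 ∩ |EA|² = 512]
   → E = (-14, 15)
3. F_x = -5  [line -16·x + -16·y + 48 = 0 ∩ |FC|² = 514]
4. F_y = 8  [line -16·x + -16·y + 48 = 0 ∩ |FC|² = 514]
   → F = (-5, 8)

E = (-14, 15)
F = (-5, 8)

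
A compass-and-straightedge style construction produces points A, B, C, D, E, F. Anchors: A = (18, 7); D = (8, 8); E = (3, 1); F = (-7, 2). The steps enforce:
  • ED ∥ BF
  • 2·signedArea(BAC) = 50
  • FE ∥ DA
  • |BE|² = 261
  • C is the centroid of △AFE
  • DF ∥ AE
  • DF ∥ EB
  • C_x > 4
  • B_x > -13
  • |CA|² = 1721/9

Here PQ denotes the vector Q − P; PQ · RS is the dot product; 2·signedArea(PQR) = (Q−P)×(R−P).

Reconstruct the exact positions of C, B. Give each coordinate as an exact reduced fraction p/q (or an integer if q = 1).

1. C_x = 14/3  [C is the centroid of △AFE]
2. C_y = 10/3  [C is the centroid of △AFE]
   → C = (14/3, 10/3)
3. B_x = -12  [ED ∥ BF ∩ DF ∥ EB]
4. B_y = -5  [ED ∥ BF ∩ DF ∥ EB]
   → B = (-12, -5)

B = (-12, -5)
C = (14/3, 10/3)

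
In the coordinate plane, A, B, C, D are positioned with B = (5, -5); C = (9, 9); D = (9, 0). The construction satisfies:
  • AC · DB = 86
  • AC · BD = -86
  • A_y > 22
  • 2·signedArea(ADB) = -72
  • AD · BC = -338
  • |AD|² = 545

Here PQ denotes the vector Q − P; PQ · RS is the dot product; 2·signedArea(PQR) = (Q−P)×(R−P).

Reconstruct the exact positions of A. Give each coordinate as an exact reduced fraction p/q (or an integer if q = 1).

A = (13, 23)

1. A_x = 13  [AC · BD = -86 ∩ AD · BC = -338]
2. A_y = 23  [AC · BD = -86 ∩ AD · BC = -338]
   → A = (13, 23)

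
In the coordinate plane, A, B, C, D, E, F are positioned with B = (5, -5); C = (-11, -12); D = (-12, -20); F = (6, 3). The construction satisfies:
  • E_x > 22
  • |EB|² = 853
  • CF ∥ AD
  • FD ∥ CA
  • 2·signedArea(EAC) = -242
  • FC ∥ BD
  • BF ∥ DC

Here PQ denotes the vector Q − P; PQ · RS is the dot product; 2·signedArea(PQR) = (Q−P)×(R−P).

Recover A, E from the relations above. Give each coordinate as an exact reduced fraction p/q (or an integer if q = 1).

1. A_x = -29  [CF ∥ AD ∩ FD ∥ CA]
2. A_y = -35  [CF ∥ AD ∩ FD ∥ CA]
   → A = (-29, -35)
3. E_x = 23  [line -23·x + 18·y + 205 = 0 ∩ |EB|² = 853]
4. E_y = 18  [line -23·x + 18·y + 205 = 0 ∩ |EB|² = 853]
   → E = (23, 18)

A = (-29, -35)
E = (23, 18)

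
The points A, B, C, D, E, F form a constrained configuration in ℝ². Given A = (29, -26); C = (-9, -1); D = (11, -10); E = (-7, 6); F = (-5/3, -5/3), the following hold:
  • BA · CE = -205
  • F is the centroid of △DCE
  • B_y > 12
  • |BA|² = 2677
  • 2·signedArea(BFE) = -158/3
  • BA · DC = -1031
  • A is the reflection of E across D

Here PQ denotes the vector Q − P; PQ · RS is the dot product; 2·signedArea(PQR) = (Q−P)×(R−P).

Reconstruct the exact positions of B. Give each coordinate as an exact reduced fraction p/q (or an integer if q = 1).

B = (-5, 13)

1. B_x = -5  [2·signedArea(BFE) = -158/3 ∩ BA · CE = -205]
2. B_y = 13  [2·signedArea(BFE) = -158/3 ∩ BA · CE = -205]
   → B = (-5, 13)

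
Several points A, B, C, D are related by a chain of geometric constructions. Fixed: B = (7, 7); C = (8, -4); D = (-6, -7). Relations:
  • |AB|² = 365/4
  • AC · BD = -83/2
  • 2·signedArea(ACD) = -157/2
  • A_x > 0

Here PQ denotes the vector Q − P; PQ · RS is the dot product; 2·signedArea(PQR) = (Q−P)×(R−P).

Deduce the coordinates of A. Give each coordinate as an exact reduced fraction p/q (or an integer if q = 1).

1. A_x = 1/2  [2·signedArea(ACD) = -157/2 ∩ AC · BD = -83/2]
2. A_y = 0  [2·signedArea(ACD) = -157/2 ∩ AC · BD = -83/2]
   → A = (1/2, 0)

A = (1/2, 0)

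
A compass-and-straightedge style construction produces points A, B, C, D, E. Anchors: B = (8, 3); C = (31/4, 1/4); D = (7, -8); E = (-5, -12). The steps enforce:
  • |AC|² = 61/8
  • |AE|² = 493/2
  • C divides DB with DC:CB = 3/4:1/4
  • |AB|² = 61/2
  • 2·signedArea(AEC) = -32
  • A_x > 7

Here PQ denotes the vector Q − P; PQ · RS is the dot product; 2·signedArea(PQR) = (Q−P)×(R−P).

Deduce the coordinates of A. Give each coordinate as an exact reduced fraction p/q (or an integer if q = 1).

A = (15/2, -5/2)

1. A_x = 15/2  [line -49/4·x + 51/4·y + 495/4 = 0 ∩ |AE|² = 493/2]
2. A_y = -5/2  [line -49/4·x + 51/4·y + 495/4 = 0 ∩ |AE|² = 493/2]
   → A = (15/2, -5/2)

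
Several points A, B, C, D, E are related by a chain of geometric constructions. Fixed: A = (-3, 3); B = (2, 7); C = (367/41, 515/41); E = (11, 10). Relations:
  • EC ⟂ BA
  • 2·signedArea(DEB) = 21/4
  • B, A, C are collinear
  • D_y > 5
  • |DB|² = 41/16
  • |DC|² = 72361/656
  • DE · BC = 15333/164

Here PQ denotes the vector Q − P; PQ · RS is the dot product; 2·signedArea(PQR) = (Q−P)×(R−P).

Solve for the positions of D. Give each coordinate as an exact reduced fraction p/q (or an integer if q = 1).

1. D_x = 3/4  [DE · BC = 15333/164 ∩ 2·signedArea(DEB) = 21/4]
2. D_y = 6  [DE · BC = 15333/164 ∩ 2·signedArea(DEB) = 21/4]
   → D = (3/4, 6)

D = (3/4, 6)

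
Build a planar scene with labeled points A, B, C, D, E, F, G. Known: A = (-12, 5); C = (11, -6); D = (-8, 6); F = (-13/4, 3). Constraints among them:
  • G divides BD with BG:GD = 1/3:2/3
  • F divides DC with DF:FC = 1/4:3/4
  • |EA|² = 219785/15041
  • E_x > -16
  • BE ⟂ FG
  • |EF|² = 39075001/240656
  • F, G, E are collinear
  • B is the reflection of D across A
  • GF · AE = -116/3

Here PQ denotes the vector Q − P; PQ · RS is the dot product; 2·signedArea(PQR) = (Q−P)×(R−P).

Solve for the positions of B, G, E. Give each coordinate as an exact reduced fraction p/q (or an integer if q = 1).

B = (-16, 4)
E = (-237976/15041, 76378/15041)
G = (-40/3, 14/3)

1. B_x = -16  [B is the reflection of D across A]
2. B_y = 4  [B is the reflection of D across A]
   → B = (-16, 4)
3. G_x = -40/3  [G divides BD with BG:GD = 1/3:2/3]
4. G_y = 14/3  [G divides BD with BG:GD = 1/3:2/3]
   → G = (-40/3, 14/3)
5. E_x = -237976/15041  [F, G, E are collinear ∩ BE ⟂ FG]
6. E_y = 76378/15041  [F, G, E are collinear ∩ BE ⟂ FG]
   → E = (-237976/15041, 76378/15041)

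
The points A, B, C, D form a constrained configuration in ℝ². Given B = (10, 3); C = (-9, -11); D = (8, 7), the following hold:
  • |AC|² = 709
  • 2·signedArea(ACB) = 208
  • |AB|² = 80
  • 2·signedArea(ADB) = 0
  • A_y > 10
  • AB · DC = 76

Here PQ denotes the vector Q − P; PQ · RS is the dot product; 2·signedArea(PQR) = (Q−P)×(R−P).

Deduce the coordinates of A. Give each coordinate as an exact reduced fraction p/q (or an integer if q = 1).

A = (6, 11)

1. A_x = 6  [2·signedArea(ADB) = 0 ∩ 2·signedArea(ACB) = 208]
2. A_y = 11  [2·signedArea(ADB) = 0 ∩ 2·signedArea(ACB) = 208]
   → A = (6, 11)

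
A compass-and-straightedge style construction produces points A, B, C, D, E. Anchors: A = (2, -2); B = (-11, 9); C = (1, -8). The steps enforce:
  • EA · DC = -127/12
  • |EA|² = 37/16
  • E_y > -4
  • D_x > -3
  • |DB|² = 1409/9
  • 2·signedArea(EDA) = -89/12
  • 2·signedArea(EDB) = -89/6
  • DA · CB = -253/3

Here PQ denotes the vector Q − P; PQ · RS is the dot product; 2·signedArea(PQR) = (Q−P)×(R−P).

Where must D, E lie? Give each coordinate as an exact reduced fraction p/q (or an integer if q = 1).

D = (-8/3, -1/3)
E = (7/4, -7/2)

1. D_x = -8/3  [line 12·x + -17·y + 79/3 = 0 ∩ |DB|² = 1409/9]
2. D_y = -1/3  [line 12·x + -17·y + 79/3 = 0 ∩ |DB|² = 1409/9]
   → D = (-8/3, -1/3)
3. E_x = 7/4  [2·signedArea(EDA) = -89/12 ∩ EA · DC = -127/12]
4. E_y = -7/2  [2·signedArea(EDA) = -89/12 ∩ EA · DC = -127/12]
   → E = (7/4, -7/2)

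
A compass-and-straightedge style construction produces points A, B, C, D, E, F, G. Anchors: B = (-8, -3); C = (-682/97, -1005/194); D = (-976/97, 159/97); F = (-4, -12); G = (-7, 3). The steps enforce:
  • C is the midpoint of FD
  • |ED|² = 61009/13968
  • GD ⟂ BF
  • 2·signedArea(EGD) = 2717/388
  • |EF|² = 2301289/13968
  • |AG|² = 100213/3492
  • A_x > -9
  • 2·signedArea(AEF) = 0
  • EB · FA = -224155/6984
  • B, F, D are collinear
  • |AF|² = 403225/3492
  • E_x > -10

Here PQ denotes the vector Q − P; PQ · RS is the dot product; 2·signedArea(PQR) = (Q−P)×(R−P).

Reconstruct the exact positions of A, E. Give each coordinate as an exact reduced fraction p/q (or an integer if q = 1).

A = (-2434/291, -423/194)
E = (-2681/291, -105/388)

1. E_x = -2681/291  [line 132/97·x + -297/97·y + 4543/388 = 0 ∩ |EF|² = 2301289/13968]
2. E_y = -105/388  [line 132/97·x + -297/97·y + 4543/388 = 0 ∩ |EF|² = 2301289/13968]
   → E = (-2681/291, -105/388)
3. A_x = -2434/291  [2·signedArea(AEF) = 0 ∩ EB · FA = -224155/6984]
4. A_y = -423/194  [2·signedArea(AEF) = 0 ∩ EB · FA = -224155/6984]
   → A = (-2434/291, -423/194)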